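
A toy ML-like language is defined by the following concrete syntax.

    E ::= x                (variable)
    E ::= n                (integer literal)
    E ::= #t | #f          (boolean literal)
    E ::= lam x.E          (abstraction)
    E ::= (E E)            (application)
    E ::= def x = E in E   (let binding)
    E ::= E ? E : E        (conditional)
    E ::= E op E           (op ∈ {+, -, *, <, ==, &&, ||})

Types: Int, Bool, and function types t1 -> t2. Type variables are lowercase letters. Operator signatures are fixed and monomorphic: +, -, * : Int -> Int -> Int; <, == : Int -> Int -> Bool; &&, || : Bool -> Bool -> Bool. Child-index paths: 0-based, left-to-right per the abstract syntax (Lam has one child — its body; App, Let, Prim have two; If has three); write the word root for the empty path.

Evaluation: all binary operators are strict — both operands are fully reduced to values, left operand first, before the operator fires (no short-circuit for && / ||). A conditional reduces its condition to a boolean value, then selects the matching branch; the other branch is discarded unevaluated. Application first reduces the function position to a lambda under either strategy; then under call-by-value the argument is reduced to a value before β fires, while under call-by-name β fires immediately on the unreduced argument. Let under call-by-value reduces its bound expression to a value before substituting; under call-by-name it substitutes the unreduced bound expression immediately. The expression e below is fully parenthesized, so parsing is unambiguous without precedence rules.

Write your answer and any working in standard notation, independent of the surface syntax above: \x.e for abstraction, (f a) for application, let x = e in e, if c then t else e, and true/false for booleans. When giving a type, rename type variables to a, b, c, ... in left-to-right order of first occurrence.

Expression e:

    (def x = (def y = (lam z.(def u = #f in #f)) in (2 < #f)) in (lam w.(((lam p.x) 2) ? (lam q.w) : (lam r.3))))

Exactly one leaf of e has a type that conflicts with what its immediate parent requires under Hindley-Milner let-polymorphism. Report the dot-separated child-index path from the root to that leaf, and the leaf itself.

Answer: 0.1.1 : false

Derivation:
let u : Bool
\z._ : a -> Bool
let y : forall. a -> Bool
  unify Int ~ Int
  unify Bool ~ Int
  FAIL: mismatch Bool ~ Int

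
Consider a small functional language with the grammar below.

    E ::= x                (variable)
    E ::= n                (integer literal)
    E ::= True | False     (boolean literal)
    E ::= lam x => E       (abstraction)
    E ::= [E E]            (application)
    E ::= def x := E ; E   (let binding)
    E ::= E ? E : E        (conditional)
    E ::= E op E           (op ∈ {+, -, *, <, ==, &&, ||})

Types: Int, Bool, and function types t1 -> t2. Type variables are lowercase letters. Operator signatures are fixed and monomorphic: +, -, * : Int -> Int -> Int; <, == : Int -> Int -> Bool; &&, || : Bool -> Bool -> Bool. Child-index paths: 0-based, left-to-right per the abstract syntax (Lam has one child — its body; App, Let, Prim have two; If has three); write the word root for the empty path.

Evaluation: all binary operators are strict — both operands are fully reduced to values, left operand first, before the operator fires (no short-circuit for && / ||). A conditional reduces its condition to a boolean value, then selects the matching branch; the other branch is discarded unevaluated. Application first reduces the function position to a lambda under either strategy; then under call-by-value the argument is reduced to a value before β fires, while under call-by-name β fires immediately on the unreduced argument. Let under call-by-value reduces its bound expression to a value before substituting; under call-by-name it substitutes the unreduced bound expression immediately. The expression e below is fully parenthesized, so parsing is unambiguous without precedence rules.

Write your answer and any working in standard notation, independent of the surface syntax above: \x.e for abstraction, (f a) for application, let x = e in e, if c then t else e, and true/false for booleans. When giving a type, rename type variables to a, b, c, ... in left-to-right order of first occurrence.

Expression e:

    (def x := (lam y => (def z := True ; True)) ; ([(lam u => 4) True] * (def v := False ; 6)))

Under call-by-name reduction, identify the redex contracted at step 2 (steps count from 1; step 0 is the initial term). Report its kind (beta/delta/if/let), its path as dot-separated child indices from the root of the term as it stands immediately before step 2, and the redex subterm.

Answer: beta at 0 : ((\u.4) true)

Trace:
step 0: (let x = (\y.(let z = true in true)) in (((\u.4) true) * (let v = false in 6)))
step 1: [let@root] (((\u.4) true) * (let v = false in 6))
step 2: [beta@0] (4 * (let v = false in 6))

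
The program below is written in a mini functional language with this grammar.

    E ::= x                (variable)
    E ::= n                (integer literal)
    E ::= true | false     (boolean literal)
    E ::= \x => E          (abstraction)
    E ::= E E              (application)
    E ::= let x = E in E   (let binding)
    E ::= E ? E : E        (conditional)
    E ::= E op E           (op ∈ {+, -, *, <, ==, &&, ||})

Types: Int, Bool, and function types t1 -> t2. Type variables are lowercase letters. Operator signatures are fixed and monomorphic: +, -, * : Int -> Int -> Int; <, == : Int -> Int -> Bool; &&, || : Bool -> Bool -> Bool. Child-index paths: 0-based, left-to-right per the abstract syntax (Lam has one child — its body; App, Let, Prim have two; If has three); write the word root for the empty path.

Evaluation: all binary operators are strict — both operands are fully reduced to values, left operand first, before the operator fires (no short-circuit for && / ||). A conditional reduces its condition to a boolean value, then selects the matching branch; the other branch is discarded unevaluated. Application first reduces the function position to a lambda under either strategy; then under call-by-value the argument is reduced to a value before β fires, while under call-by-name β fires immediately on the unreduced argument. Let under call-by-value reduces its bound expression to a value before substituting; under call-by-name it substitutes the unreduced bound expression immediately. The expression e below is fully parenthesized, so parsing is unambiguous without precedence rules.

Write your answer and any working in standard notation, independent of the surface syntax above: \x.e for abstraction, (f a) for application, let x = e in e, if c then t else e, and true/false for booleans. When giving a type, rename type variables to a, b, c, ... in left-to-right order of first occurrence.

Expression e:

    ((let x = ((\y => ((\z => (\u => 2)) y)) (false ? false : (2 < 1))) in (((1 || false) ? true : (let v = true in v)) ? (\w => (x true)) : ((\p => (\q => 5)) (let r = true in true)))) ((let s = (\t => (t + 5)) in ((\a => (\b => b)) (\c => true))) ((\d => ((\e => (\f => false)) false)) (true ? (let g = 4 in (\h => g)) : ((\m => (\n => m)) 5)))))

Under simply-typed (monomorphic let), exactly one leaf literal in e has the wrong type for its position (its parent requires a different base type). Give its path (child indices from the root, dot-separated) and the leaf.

Answer: 0.1.0.0.0 : 1

Working:
\u._ : c -> Int
\z._ : b -> c -> Int
y : a
  unify b -> c -> Int ~ a -> d
  unify b ~ a
  unify c -> Int ~ d
_ _ : c -> Int
\y._ : a -> c -> Int
  unify Bool ~ Bool
  unify Int ~ Int
  unify Int ~ Int
  unify Bool ~ Bool
  unify a -> c -> Int ~ Bool -> e
  unify a ~ Bool
  unify c -> Int ~ e
_ _ : c -> Int
let x : c -> Int
  unify Int ~ Bool
  FAIL: mismatch Int ~ Bool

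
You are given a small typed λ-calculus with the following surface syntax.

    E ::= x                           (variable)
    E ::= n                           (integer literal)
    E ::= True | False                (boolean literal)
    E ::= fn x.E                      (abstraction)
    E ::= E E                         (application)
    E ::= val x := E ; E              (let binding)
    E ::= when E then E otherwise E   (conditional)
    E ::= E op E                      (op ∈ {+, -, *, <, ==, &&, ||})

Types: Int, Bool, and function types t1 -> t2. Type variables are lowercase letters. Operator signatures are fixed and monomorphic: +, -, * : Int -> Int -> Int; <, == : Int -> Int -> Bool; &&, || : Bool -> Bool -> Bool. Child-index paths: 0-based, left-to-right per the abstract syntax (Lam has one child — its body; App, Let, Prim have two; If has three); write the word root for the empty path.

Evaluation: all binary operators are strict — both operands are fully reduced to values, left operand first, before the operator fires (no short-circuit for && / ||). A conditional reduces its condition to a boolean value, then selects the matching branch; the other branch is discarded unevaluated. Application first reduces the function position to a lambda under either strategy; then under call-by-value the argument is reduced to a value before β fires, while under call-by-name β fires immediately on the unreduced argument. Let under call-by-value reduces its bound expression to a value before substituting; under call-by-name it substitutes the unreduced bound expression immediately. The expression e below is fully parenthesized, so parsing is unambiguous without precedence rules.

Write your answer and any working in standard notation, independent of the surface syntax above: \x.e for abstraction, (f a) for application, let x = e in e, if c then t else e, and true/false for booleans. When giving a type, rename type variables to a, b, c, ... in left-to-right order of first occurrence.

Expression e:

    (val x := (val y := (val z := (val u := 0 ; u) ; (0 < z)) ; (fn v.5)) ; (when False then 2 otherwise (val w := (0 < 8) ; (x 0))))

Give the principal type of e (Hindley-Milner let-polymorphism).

Answer: Int

Trace:
let u : Int
u : Int
let z : Int
  unify Int ~ Int
z : Int
  unify Int ~ Int
let y : Bool
\v._ : a -> Int
let x : forall. a -> Int
  unify Bool ~ Bool
  unify Int ~ Int
  unify Int ~ Int
let w : Bool
x : b -> Int
  unify b -> Int ~ Int -> c
  unify b ~ Int
  unify Int ~ c
_ _ : Int
  unify Int ~ Int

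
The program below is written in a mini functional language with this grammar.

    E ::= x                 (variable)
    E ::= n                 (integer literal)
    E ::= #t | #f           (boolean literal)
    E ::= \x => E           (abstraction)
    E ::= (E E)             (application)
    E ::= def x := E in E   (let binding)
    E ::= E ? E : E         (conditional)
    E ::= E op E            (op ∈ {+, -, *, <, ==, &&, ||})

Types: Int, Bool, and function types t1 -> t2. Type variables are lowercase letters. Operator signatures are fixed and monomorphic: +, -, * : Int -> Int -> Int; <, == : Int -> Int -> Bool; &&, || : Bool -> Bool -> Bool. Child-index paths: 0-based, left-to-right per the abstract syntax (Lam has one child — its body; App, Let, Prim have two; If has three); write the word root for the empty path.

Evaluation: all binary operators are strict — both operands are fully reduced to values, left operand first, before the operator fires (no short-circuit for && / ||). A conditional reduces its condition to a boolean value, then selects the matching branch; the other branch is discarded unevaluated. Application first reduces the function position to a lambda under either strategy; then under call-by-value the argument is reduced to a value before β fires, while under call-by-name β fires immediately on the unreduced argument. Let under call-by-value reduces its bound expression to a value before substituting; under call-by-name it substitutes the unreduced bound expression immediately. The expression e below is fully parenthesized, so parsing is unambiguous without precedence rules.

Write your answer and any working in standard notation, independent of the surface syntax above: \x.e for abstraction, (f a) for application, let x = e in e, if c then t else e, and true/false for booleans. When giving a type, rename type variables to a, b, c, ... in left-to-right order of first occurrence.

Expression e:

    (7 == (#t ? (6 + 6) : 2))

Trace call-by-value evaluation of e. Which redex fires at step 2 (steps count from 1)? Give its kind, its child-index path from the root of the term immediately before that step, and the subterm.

Trace:
step 0: (7 == (if true then (6 + 6) else 2))
step 1: [if@1] (7 == (6 + 6))
step 2: [delta@1] (7 == 12)

Answer: delta at 1 : (6 + 6)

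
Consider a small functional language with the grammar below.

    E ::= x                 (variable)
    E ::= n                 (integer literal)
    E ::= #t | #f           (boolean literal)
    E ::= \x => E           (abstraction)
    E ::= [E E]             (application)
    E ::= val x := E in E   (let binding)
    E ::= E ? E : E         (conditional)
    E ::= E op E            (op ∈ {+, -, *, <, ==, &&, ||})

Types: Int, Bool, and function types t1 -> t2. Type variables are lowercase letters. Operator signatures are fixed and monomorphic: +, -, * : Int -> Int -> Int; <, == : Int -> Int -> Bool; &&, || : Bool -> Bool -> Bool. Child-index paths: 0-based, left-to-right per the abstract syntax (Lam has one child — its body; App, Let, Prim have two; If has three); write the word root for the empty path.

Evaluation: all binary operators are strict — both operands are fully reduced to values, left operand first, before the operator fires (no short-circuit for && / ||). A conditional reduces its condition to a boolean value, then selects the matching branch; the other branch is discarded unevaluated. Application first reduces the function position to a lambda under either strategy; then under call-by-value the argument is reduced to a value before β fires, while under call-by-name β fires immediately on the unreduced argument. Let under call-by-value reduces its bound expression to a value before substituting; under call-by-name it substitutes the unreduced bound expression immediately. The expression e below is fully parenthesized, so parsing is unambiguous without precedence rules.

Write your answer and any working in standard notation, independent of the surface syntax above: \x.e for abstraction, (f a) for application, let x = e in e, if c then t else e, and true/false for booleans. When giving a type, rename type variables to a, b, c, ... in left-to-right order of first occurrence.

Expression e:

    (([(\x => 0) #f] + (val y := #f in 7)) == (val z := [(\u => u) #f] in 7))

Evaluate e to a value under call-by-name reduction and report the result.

Answer: true

Derivation:
step 0: ((((\x.0) false) + (let y = false in 7)) == (let z = ((\u.u) false) in 7))
step 1: [beta@0.0] ((0 + (let y = false in 7)) == (let z = ((\u.u) false) in 7))
step 2: [let@0.1] ((0 + 7) == (let z = ((\u.u) false) in 7))
step 3: [delta@0] (7 == (let z = ((\u.u) false) in 7))
step 4: [let@1] (7 == 7)
step 5: [delta@root] true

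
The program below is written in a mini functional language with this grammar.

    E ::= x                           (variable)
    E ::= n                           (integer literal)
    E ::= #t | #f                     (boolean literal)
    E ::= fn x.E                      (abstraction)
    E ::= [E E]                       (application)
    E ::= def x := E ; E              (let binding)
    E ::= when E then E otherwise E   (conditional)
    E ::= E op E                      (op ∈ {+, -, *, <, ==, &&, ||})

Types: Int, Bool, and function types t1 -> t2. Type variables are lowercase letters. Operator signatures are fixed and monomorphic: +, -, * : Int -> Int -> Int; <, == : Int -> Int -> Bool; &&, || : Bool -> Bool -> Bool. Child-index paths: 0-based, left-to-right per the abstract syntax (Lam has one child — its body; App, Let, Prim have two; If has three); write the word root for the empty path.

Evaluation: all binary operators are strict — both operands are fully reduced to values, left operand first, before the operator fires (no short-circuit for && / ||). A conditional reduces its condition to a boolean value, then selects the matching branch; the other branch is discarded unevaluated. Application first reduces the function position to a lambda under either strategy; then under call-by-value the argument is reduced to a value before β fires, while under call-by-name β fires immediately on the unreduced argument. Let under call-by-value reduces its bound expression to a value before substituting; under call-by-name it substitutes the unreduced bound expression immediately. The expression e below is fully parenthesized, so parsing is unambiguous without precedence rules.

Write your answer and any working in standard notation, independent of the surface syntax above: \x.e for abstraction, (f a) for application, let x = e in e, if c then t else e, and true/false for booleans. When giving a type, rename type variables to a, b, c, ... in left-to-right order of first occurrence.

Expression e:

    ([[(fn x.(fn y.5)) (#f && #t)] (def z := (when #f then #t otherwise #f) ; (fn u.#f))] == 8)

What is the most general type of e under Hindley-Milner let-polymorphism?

Trace:
\y._ : b -> Int
\x._ : a -> b -> Int
  unify Bool ~ Bool
  unify Bool ~ Bool
  unify a -> b -> Int ~ Bool -> c
  unify a ~ Bool
  unify b -> Int ~ c
_ _ : b -> Int
  unify Bool ~ Bool
  unify Bool ~ Bool
let z : Bool
\u._ : d -> Bool
  unify b -> Int ~ (d -> Bool) -> e
  unify b ~ d -> Bool
  unify Int ~ e
_ _ : Int
  unify Int ~ Int
  unify Int ~ Int

Answer: Bool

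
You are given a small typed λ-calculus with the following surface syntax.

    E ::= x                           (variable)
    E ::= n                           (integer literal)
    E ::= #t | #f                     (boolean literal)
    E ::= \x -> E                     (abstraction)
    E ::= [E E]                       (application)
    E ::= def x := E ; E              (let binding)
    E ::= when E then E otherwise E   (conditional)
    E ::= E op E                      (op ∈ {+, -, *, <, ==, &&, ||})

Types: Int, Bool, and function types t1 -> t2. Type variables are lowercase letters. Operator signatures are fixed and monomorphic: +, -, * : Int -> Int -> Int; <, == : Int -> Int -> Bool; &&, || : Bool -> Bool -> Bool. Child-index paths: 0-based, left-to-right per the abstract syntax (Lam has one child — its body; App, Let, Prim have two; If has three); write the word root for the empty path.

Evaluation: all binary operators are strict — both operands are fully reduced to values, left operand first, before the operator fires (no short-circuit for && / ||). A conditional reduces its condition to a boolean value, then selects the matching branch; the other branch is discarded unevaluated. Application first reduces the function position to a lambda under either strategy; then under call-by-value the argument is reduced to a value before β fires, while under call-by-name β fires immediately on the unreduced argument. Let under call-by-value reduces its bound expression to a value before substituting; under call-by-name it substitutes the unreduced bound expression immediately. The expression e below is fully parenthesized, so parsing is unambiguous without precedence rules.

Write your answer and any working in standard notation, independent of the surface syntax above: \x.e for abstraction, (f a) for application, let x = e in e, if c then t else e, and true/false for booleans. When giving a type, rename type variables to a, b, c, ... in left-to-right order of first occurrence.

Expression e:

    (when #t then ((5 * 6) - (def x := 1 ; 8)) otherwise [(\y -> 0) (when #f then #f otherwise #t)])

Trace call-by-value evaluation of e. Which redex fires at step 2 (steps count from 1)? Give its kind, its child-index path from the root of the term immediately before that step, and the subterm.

Derivation:
step 0: (if true then ((5 * 6) - (let x = 1 in 8)) else ((\y.0) (if false then false else true)))
step 1: [if@root] ((5 * 6) - (let x = 1 in 8))
step 2: [delta@0] (30 - (let x = 1 in 8))

Answer: delta at 0 : (5 * 6)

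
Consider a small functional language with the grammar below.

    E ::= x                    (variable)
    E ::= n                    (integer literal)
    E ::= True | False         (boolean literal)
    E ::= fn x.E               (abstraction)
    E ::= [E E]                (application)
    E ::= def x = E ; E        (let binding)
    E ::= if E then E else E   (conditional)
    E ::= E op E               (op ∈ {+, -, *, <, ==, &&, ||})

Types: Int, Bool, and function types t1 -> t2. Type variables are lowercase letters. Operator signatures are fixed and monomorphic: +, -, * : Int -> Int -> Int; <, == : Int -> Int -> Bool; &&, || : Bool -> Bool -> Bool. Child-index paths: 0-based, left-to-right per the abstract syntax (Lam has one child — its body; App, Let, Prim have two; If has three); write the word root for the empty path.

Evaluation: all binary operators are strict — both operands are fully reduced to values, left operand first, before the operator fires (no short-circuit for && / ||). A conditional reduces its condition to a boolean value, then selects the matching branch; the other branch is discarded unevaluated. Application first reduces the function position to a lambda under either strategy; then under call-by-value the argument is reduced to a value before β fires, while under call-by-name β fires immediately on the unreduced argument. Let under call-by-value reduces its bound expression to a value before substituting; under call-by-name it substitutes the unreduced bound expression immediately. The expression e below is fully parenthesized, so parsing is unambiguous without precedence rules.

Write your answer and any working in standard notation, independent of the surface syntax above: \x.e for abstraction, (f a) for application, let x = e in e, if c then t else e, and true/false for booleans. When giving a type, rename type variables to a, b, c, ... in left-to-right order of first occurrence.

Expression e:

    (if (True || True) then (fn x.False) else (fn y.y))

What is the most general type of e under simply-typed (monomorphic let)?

Trace:
  unify Bool ~ Bool
  unify Bool ~ Bool
  unify Bool ~ Bool
\x._ : a -> Bool
y : b
\y._ : b -> b
  unify a -> Bool ~ b -> b
  unify a ~ b
  unify Bool ~ b

Answer: Bool -> Bool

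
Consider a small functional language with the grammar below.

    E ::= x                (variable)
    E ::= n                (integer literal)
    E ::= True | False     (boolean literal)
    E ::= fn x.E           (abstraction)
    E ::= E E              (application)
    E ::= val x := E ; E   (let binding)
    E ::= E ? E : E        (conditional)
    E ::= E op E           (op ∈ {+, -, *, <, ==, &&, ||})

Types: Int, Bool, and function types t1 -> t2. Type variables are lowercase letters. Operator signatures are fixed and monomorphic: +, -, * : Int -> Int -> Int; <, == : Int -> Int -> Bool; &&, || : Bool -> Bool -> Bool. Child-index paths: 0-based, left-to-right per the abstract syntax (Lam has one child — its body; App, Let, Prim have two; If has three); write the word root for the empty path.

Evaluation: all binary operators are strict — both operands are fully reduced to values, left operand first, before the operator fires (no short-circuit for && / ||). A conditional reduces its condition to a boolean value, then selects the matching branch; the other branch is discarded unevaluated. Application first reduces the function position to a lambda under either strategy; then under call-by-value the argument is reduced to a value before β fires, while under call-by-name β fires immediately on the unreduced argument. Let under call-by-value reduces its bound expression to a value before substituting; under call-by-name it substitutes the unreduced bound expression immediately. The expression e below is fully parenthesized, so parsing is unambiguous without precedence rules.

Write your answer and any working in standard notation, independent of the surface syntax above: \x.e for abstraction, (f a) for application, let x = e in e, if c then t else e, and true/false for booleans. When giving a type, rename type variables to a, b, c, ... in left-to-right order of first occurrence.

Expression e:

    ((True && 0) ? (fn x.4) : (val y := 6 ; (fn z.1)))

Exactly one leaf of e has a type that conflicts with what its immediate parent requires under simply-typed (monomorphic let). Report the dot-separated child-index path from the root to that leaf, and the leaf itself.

Working:
  unify Bool ~ Bool
  unify Int ~ Bool
  FAIL: mismatch Int ~ Bool

Answer: 0.1 : 0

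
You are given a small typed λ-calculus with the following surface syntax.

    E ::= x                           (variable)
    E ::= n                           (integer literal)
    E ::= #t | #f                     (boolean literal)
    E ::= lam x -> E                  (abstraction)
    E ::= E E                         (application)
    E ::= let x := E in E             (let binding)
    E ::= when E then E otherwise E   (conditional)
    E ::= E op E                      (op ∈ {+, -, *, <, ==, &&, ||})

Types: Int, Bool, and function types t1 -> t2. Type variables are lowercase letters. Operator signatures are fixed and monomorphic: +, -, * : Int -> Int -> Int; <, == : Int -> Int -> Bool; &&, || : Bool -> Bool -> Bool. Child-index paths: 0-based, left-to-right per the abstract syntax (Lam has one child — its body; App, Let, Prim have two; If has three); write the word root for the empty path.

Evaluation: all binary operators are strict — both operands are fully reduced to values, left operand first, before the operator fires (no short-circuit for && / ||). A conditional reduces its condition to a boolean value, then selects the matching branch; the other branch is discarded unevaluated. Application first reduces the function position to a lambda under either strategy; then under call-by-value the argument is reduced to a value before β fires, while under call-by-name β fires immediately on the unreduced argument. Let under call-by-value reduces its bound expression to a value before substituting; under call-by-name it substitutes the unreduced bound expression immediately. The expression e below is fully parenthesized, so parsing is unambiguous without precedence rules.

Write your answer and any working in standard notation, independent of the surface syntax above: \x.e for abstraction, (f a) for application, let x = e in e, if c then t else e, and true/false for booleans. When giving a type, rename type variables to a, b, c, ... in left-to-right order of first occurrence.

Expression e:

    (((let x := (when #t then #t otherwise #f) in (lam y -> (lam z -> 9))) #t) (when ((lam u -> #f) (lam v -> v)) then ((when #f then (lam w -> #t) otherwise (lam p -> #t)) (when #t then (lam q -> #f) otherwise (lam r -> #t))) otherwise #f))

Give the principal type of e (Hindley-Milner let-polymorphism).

Trace:
  unify Bool ~ Bool
  unify Bool ~ Bool
let x : Bool
\z._ : b -> Int
\y._ : a -> b -> Int
  unify a -> b -> Int ~ Bool -> c
  unify a ~ Bool
  unify b -> Int ~ c
_ _ : b -> Int
\u._ : d -> Bool
v : e
\v._ : e -> e
  unify d -> Bool ~ (e -> e) -> f
  unify d ~ e -> e
  unify Bool ~ f
_ _ : Bool
  unify Bool ~ Bool
  unify Bool ~ Bool
\w._ : g -> Bool
\p._ : h -> Bool
  unify g -> Bool ~ h -> Bool
  unify g ~ h
  unify Bool ~ Bool
  unify Bool ~ Bool
\q._ : i -> Bool
\r._ : j -> Bool
  unify i -> Bool ~ j -> Bool
  unify i ~ j
  unify Bool ~ Bool
  unify h -> Bool ~ (j -> Bool) -> k
  unify h ~ j -> Bool
  unify Bool ~ k
_ _ : Bool
  unify Bool ~ Bool
  unify b -> Int ~ Bool -> l
  unify b ~ Bool
  unify Int ~ l
_ _ : Int

Answer: Int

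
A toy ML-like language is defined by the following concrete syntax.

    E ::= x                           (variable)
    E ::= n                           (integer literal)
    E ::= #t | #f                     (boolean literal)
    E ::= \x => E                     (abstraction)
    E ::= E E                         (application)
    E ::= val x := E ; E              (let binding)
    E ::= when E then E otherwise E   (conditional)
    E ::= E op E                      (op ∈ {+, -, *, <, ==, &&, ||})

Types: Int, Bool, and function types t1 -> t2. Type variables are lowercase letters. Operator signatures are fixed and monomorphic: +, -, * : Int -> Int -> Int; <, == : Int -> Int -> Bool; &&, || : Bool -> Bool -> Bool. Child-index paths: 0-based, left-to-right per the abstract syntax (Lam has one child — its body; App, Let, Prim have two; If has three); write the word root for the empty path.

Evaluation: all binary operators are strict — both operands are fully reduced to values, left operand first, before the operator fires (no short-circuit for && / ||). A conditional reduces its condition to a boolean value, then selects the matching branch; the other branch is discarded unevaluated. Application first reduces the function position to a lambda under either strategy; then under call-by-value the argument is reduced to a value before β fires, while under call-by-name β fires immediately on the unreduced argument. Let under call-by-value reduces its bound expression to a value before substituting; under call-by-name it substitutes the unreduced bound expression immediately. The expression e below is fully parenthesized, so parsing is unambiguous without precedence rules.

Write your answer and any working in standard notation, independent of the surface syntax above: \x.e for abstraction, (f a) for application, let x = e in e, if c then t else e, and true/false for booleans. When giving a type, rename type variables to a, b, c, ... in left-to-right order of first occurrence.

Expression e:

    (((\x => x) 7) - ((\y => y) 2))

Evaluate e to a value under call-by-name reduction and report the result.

Derivation:
step 0: (((\x.x) 7) - ((\y.y) 2))
step 1: [beta@0] (7 - ((\y.y) 2))
step 2: [beta@1] (7 - 2)
step 3: [delta@root] 5

Answer: 5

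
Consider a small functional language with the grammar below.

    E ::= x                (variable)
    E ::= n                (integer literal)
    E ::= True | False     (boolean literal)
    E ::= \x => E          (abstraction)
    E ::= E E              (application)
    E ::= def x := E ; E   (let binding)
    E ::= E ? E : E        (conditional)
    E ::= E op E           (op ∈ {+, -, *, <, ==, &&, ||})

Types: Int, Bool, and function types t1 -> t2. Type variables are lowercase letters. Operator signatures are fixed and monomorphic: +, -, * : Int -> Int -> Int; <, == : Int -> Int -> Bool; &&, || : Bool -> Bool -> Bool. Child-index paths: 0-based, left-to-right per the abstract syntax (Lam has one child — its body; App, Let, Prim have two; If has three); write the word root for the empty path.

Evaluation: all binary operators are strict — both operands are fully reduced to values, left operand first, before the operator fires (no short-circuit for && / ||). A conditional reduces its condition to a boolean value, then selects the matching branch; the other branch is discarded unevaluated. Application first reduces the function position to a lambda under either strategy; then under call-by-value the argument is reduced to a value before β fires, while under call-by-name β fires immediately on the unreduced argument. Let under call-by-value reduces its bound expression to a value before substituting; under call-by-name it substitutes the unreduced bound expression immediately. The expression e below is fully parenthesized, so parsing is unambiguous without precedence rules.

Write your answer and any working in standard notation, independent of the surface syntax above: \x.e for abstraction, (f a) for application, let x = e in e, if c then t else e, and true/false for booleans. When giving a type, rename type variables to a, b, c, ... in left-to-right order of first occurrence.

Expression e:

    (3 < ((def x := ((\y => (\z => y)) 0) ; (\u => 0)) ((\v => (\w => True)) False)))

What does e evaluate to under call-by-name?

Working:
step 0: (3 < ((let x = ((\y.(\z.y)) 0) in (\u.0)) ((\v.(\w.true)) false)))
step 1: [let@1.0] (3 < ((\u.0) ((\v.(\w.true)) false)))
step 2: [beta@1] (3 < 0)
step 3: [delta@root] false

Answer: false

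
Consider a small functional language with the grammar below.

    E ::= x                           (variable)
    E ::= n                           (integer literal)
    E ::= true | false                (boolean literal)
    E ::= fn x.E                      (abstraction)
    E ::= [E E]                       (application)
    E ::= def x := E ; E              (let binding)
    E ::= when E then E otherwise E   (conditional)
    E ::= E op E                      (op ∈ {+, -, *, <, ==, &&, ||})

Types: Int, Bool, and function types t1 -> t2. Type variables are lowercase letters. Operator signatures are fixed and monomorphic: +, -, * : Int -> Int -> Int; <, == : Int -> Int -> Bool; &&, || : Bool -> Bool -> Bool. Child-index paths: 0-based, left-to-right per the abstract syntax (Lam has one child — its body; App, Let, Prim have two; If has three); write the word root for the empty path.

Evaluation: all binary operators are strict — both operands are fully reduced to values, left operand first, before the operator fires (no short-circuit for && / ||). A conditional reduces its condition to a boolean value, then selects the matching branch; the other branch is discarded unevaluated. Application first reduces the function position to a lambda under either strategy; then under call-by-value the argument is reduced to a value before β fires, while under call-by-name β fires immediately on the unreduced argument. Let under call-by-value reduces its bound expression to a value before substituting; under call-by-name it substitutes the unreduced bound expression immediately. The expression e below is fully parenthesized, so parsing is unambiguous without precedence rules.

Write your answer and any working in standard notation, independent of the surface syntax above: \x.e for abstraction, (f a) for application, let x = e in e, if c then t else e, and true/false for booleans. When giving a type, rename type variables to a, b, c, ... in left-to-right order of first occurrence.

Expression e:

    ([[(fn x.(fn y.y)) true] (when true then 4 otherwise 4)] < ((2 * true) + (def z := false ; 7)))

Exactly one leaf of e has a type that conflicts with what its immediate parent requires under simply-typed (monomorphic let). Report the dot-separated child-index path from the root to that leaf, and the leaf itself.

Answer: 1.0.1 : true

Derivation:
y : b
\y._ : b -> b
\x._ : a -> b -> b
  unify a -> b -> b ~ Bool -> c
  unify a ~ Bool
  unify b -> b ~ c
_ _ : b -> b
  unify Bool ~ Bool
  unify Int ~ Int
  unify b -> b ~ Int -> d
  unify b ~ Int
  unify Int ~ d
_ _ : Int
  unify Int ~ Int
  unify Int ~ Int
  unify Bool ~ Int
  FAIL: mismatch Bool ~ Int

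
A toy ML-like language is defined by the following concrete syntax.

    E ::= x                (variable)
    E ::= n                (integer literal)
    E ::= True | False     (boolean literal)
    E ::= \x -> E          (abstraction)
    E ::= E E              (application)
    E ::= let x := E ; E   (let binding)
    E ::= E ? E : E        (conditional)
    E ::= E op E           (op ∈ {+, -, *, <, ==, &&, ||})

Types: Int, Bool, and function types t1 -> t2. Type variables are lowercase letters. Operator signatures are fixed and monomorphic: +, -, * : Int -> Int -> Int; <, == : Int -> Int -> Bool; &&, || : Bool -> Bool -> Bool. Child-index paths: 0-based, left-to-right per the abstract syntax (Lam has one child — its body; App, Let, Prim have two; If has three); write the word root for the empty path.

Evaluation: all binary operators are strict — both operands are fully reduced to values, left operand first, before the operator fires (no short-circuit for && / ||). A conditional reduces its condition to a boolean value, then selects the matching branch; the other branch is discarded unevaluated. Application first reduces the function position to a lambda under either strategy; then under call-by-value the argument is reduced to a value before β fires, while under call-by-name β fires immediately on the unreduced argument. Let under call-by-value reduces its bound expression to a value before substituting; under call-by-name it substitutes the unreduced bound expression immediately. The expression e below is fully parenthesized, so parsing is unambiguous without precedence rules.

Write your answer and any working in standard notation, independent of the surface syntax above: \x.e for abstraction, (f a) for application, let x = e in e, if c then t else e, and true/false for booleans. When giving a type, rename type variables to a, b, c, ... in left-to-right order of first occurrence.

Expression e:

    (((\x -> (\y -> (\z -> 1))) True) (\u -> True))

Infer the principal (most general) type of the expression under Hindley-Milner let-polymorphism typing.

Answer: a -> Int

Derivation:
\z._ : c -> Int
\y._ : b -> c -> Int
\x._ : a -> b -> c -> Int
  unify a -> b -> c -> Int ~ Bool -> d
  unify a ~ Bool
  unify b -> c -> Int ~ d
_ _ : b -> c -> Int
\u._ : e -> Bool
  unify b -> c -> Int ~ (e -> Bool) -> f
  unify b ~ e -> Bool
  unify c -> Int ~ f
_ _ : c -> Int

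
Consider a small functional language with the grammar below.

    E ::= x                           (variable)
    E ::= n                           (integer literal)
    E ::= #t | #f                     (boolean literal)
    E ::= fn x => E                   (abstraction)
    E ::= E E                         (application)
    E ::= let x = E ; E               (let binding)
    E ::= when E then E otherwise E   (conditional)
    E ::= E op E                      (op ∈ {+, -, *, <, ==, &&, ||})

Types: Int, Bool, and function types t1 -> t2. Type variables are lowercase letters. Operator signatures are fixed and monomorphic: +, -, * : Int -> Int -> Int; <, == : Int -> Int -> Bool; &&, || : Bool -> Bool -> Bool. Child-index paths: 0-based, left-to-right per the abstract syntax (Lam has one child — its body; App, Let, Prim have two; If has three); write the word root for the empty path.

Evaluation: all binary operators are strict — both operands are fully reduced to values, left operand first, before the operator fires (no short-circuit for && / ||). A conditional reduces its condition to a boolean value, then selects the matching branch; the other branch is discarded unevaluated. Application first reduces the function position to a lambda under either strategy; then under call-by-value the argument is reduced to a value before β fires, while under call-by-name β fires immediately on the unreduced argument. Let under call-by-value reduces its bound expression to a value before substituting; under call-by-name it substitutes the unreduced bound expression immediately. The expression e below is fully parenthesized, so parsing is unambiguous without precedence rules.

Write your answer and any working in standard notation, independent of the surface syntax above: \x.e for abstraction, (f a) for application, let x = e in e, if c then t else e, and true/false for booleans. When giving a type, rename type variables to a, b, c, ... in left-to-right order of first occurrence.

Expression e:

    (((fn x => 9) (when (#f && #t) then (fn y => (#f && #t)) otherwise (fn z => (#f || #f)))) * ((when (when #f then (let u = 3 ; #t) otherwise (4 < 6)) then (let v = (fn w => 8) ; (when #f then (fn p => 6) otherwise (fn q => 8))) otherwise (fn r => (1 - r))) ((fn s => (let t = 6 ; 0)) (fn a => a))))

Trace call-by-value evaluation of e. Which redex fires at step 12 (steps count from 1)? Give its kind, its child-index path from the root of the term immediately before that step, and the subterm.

Answer: delta at root : (9 * 8)

Trace:
step 0: (((\x.9) (if (false && true) then (\y.(false && true)) else (\z.(false || false)))) * ((if (if false then (let u = 3 in true) else (4 < 6)) then (let v = (\w.8) in (if false then (\p.6) else (\q.8))) else (\r.(1 - r))) ((\s.(let t = 6 in 0)) (\a.a))))
step 1: [delta@0.1.0] (((\x.9) (if false then (\y.(false && true)) else (\z.(false || false)))) * ((if (if false then (let u = 3 in true) else (4 < 6)) then (let v = (\w.8) in (if false then (\p.6) else (\q.8))) else (\r.(1 - r))) ((\s.(let t = 6 in 0)) (\a.a))))
step 2: [if@0.1] (((\x.9) (\z.(false || false))) * ((if (if false then (let u = 3 in true) else (4 < 6)) then (let v = (\w.8) in (if false then (\p.6) else (\q.8))) else (\r.(1 - r))) ((\s.(let t = 6 in 0)) (\a.a))))
step 3: [beta@0] (9 * ((if (if false then (let u = 3 in true) else (4 < 6)) then (let v = (\w.8) in (if false then (\p.6) else (\q.8))) else (\r.(1 - r))) ((\s.(let t = 6 in 0)) (\a.a))))
step 4: [if@1.0.0] (9 * ((if (4 < 6) then (let v = (\w.8) in (if false then (\p.6) else (\q.8))) else (\r.(1 - r))) ((\s.(let t = 6 in 0)) (\a.a))))
step 5: [delta@1.0.0] (9 * ((if true then (let v = (\w.8) in (if false then (\p.6) else (\q.8))) else (\r.(1 - r))) ((\s.(let t = 6 in 0)) (\a.a))))
step 6: [if@1.0] (9 * ((let v = (\w.8) in (if false then (\p.6) else (\q.8))) ((\s.(let t = 6 in 0)) (\a.a))))
step 7: [let@1.0] (9 * ((if false then (\p.6) else (\q.8)) ((\s.(let t = 6 in 0)) (\a.a))))
step 8: [if@1.0] (9 * ((\q.8) ((\s.(let t = 6 in 0)) (\a.a))))
step 9: [beta@1.1] (9 * ((\q.8) (let t = 6 in 0)))
step 10: [let@1.1] (9 * ((\q.8) 0))
step 11: [beta@1] (9 * 8)
step 12: [delta@root] 72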